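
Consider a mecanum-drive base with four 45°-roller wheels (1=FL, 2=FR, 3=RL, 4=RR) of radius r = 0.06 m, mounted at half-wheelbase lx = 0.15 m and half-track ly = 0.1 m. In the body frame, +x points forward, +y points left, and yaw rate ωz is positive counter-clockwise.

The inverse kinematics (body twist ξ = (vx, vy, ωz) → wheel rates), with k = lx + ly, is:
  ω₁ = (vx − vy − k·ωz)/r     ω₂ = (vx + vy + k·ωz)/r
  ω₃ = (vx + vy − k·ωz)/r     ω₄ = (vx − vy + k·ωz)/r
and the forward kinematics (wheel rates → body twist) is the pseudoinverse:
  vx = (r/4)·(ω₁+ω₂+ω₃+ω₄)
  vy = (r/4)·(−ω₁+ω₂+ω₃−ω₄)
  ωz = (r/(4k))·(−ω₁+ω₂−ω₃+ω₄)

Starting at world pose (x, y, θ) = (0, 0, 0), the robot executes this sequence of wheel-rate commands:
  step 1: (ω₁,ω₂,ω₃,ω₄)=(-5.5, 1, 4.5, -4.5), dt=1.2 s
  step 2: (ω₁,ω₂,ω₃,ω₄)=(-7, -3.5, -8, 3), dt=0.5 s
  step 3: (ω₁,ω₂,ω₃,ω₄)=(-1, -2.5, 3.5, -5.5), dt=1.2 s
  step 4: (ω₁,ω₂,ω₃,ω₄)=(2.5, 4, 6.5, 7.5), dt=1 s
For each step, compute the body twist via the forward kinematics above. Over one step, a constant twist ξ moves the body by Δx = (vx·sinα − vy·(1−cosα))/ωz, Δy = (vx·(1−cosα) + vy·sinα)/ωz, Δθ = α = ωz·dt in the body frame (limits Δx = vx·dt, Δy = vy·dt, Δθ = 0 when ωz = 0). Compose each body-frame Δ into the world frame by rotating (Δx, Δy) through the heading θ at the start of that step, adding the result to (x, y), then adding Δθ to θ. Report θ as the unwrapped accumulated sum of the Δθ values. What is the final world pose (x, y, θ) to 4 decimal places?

step 1: ξ=(vx,vy,ωz)=(-0.0675, 0.2325, -0.1500), dt=1.2 → body Δ=(-0.0555, 0.2848, -0.1800) → world pose (-0.0555, 0.2848, -0.1800)
step 2: ξ=(vx,vy,ωz)=(-0.2325, -0.1125, 0.8700), dt=0.5 → body Δ=(-0.1006, -0.0794, 0.4350) → world pose (-0.1687, 0.2247, 0.2550)
step 3: ξ=(vx,vy,ωz)=(-0.0825, 0.1125, -0.6300), dt=1.2 → body Δ=(-0.0412, 0.1582, -0.7560) → world pose (-0.2484, 0.3673, -0.5010)
step 4: ξ=(vx,vy,ωz)=(0.3075, 0.0075, 0.1500), dt=1.0 → body Δ=(0.3058, 0.0305, 0.1500) → world pose (0.0344, 0.2472, -0.3510)

(0.0344, 0.2472, -0.3510)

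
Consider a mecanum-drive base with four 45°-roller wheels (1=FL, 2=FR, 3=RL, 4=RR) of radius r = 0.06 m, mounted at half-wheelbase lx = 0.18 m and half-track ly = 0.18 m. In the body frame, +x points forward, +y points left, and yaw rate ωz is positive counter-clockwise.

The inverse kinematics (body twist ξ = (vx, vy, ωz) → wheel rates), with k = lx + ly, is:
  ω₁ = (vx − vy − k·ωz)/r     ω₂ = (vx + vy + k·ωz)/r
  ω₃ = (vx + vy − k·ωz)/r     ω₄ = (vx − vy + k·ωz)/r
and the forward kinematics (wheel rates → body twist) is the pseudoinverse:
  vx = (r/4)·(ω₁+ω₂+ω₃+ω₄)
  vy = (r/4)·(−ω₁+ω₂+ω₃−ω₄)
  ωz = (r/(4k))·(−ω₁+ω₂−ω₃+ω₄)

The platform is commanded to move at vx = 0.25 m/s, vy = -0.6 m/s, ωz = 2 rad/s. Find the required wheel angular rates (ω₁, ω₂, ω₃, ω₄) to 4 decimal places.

k = lx + ly = 0.18 + 0.18 = 0.3600;  k·ωz = 0.3600·2 = 0.7200
ω₁ (FL) = (vx − vy − k·ωz)/r = 0.1300/0.06 = 2.1667
ω₂ (FR) = (vx + vy + k·ωz)/r = 0.3700/0.06 = 6.1667
ω₃ (RL) = (vx + vy − k·ωz)/r = -1.0700/0.06 = -17.8333
ω₄ (RR) = (vx − vy + k·ωz)/r = 1.5700/0.06 = 26.1667

(2.1667, 6.1667, -17.8333, 26.1667)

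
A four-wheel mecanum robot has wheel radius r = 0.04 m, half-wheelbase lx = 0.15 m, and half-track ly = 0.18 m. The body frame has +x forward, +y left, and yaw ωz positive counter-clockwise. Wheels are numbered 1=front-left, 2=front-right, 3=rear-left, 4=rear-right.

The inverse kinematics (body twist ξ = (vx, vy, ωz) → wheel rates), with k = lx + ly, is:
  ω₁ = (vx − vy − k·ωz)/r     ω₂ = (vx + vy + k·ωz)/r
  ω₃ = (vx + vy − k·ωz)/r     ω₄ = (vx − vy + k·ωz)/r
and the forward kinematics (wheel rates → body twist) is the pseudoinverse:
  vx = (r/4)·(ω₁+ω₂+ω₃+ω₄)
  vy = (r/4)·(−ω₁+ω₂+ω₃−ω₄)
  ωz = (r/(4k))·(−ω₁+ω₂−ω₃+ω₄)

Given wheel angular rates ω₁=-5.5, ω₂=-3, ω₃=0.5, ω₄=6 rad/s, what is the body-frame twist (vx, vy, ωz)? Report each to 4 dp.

(-0.0200, -0.0300, 0.2424)

k = lx + ly = 0.15 + 0.18 = 0.3300
ω₁+ω₂+ω₃+ω₄ = -2.0000  →  vx = (0.04/4)·-2.0000 = -0.0200
−ω₁+ω₂+ω₃−ω₄ = -3.0000  →  vy = (0.04/4)·-3.0000 = -0.0300
−ω₁+ω₂−ω₃+ω₄ = 8.0000  →  ωz = (0.04/1.3200)·8.0000 = 0.2424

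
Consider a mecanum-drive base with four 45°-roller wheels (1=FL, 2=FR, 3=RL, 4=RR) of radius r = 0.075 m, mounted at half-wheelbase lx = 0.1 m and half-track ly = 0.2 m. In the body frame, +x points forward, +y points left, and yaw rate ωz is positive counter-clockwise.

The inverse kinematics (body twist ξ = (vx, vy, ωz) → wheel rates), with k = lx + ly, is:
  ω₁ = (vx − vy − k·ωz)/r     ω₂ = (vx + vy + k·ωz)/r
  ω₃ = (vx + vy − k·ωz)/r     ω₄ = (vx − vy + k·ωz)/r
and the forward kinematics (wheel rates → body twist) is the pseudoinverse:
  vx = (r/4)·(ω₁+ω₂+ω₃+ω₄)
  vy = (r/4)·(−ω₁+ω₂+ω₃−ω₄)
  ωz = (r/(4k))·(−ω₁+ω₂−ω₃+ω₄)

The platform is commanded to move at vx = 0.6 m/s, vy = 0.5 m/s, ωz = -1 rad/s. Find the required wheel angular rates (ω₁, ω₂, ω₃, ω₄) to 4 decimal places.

k = lx + ly = 0.1 + 0.2 = 0.3000;  k·ωz = 0.3000·-1 = -0.3000
ω₁ (FL) = (vx − vy − k·ωz)/r = 0.4000/0.075 = 5.3333
ω₂ (FR) = (vx + vy + k·ωz)/r = 0.8000/0.075 = 10.6667
ω₃ (RL) = (vx + vy − k·ωz)/r = 1.4000/0.075 = 18.6667
ω₄ (RR) = (vx − vy + k·ωz)/r = -0.2000/0.075 = -2.6667

(5.3333, 10.6667, 18.6667, -2.6667)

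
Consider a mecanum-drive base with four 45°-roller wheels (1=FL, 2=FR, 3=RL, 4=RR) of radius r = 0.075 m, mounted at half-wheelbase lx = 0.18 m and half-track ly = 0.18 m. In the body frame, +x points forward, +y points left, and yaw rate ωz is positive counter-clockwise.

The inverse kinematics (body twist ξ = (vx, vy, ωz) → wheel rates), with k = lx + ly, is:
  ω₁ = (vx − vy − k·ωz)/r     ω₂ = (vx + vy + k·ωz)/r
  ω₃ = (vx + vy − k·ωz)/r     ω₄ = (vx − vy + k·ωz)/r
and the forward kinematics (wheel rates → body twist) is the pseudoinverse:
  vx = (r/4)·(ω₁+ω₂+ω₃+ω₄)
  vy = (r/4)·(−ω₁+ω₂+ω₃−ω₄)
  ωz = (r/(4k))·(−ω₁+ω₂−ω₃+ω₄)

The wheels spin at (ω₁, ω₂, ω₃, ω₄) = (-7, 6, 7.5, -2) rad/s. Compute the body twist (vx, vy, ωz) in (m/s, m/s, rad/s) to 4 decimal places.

(0.0844, 0.4219, 0.1823)

k = lx + ly = 0.18 + 0.18 = 0.3600
ω₁+ω₂+ω₃+ω₄ = 4.5000  →  vx = (0.075/4)·4.5000 = 0.0844
−ω₁+ω₂+ω₃−ω₄ = 22.5000  →  vy = (0.075/4)·22.5000 = 0.4219
−ω₁+ω₂−ω₃+ω₄ = 3.5000  →  ωz = (0.075/1.4400)·3.5000 = 0.1823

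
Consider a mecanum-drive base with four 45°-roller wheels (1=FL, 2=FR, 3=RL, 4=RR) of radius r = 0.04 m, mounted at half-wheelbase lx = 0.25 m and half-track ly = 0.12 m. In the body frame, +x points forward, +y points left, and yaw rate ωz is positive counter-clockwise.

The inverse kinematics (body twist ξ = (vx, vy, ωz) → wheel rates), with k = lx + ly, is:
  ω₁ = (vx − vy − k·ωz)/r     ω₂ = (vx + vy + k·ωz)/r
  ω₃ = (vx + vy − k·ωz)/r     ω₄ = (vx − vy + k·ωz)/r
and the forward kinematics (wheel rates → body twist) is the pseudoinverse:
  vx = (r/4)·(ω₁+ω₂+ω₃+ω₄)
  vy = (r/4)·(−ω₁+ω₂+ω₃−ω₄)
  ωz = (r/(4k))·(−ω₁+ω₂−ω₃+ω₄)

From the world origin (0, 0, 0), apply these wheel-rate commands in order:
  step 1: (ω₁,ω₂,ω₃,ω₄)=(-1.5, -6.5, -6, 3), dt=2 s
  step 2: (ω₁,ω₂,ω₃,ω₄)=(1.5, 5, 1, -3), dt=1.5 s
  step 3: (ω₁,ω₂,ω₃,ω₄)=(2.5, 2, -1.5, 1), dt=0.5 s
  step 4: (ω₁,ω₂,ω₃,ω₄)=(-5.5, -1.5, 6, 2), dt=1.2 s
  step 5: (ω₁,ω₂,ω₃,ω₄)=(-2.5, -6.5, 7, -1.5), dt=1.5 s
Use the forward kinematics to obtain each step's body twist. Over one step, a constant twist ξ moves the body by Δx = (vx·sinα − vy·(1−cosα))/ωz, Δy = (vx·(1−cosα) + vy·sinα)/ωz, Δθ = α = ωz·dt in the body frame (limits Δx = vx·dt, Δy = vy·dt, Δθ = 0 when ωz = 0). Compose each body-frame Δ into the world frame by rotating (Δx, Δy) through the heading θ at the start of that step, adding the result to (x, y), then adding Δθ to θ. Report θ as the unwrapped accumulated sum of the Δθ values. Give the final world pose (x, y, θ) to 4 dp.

(-0.1818, -0.0235, -0.2838)

step 1: ξ=(vx,vy,ωz)=(-0.1100, -0.1400, 0.1081), dt=2.0 → body Δ=(-0.1881, -0.3015, 0.2162) → world pose (-0.1881, -0.3015, 0.2162)
step 2: ξ=(vx,vy,ωz)=(0.0450, 0.0750, -0.0135), dt=1.5 → body Δ=(0.0686, 0.1118, -0.0203) → world pose (-0.1451, -0.1776, 0.1959)
step 3: ξ=(vx,vy,ωz)=(0.0400, -0.0300, 0.0541), dt=0.5 → body Δ=(0.0202, -0.0147, 0.0270) → world pose (-0.1224, -0.1881, 0.2230)
step 4: ξ=(vx,vy,ωz)=(0.0100, 0.0800, 0.0000), dt=1.2 → body Δ=(0.0120, 0.0960, 0.0000) → world pose (-0.1319, -0.0918, 0.2230)
step 5: ξ=(vx,vy,ωz)=(-0.0350, 0.0450, -0.3378), dt=1.5 → body Δ=(-0.0335, 0.0777, -0.5068) → world pose (-0.1818, -0.0235, -0.2838)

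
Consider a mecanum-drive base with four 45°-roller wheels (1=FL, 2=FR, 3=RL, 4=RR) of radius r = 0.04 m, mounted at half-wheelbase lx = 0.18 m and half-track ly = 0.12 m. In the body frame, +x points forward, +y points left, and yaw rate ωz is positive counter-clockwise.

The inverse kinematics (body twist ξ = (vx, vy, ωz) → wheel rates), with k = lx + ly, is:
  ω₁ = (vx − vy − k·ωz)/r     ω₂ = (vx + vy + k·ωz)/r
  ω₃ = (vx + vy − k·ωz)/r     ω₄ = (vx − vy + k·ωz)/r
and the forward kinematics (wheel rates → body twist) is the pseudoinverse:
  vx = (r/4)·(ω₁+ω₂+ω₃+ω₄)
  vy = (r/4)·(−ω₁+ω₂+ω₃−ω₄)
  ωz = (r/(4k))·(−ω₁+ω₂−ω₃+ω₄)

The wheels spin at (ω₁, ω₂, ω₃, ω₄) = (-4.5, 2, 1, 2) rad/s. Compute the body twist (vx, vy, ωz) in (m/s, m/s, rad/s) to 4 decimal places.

(0.0050, 0.0550, 0.2500)

k = lx + ly = 0.18 + 0.12 = 0.3000
ω₁+ω₂+ω₃+ω₄ = 0.5000  →  vx = (0.04/4)·0.5000 = 0.0050
−ω₁+ω₂+ω₃−ω₄ = 5.5000  →  vy = (0.04/4)·5.5000 = 0.0550
−ω₁+ω₂−ω₃+ω₄ = 7.5000  →  ωz = (0.04/1.2000)·7.5000 = 0.2500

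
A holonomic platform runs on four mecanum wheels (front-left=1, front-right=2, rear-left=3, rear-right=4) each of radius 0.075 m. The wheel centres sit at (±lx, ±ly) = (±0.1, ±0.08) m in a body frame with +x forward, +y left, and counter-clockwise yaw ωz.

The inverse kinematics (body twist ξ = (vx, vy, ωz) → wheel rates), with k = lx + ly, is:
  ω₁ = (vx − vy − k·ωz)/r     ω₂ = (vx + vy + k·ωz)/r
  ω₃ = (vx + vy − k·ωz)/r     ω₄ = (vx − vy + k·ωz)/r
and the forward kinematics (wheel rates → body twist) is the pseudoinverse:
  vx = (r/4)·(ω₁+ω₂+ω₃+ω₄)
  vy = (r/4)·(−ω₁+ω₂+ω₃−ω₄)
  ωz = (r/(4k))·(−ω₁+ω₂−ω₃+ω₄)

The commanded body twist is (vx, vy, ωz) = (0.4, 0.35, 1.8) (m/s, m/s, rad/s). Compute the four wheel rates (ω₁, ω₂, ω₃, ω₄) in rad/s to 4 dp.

k = lx + ly = 0.1 + 0.08 = 0.1800;  k·ωz = 0.1800·1.8 = 0.3240
ω₁ (FL) = (vx − vy − k·ωz)/r = -0.2740/0.075 = -3.6533
ω₂ (FR) = (vx + vy + k·ωz)/r = 1.0740/0.075 = 14.3200
ω₃ (RL) = (vx + vy − k·ωz)/r = 0.4260/0.075 = 5.6800
ω₄ (RR) = (vx − vy + k·ωz)/r = 0.3740/0.075 = 4.9867

(-3.6533, 14.3200, 5.6800, 4.9867)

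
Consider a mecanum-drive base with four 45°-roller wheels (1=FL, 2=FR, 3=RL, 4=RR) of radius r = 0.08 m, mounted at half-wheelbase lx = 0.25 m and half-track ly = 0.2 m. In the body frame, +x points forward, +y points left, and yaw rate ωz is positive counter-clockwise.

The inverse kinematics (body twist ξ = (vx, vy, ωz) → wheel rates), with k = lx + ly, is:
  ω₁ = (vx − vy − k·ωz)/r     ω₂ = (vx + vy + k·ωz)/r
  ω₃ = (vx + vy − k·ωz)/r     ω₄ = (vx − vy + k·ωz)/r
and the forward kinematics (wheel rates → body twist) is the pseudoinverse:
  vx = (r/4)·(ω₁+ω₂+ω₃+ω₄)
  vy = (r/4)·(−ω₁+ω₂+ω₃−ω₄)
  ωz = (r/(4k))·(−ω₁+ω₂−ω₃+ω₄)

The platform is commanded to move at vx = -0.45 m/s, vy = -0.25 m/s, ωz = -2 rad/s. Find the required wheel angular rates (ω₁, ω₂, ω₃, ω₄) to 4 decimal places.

(8.7500, -20.0000, 2.5000, -13.7500)

k = lx + ly = 0.25 + 0.2 = 0.4500;  k·ωz = 0.4500·-2 = -0.9000
ω₁ (FL) = (vx − vy − k·ωz)/r = 0.7000/0.08 = 8.7500
ω₂ (FR) = (vx + vy + k·ωz)/r = -1.6000/0.08 = -20.0000
ω₃ (RL) = (vx + vy − k·ωz)/r = 0.2000/0.08 = 2.5000
ω₄ (RR) = (vx − vy + k·ωz)/r = -1.1000/0.08 = -13.7500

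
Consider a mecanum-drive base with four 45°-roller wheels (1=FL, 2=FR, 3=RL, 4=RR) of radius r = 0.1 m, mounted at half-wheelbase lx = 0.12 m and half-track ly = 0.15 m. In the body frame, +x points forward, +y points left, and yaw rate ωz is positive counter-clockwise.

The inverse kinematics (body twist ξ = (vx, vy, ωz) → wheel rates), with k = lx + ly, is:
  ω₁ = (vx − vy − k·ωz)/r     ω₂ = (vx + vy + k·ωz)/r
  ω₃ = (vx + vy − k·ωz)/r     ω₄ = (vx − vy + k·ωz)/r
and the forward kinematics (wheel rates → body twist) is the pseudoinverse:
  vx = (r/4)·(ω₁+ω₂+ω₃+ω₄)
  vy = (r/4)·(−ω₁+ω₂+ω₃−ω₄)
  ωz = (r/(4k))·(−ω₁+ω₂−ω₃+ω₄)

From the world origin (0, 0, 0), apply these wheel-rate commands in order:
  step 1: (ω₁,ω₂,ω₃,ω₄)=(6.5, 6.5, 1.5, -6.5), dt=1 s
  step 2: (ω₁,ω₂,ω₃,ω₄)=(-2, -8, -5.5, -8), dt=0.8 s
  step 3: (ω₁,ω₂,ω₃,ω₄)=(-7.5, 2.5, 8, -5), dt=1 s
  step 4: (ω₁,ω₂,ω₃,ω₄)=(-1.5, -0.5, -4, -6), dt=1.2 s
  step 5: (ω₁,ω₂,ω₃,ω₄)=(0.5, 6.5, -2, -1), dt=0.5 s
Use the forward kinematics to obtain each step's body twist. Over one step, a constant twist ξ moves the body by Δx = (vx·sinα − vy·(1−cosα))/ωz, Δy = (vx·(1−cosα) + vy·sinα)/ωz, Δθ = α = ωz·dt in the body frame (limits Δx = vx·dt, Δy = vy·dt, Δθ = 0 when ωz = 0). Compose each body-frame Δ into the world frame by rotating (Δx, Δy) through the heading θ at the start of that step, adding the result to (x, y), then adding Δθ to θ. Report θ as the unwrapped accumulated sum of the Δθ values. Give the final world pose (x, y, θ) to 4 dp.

(0.7320, 0.8581, -1.4352)

step 1: ξ=(vx,vy,ωz)=(0.2000, 0.2000, -0.7407), dt=1.0 → body Δ=(0.2530, 0.1115, -0.7407) → world pose (0.2530, 0.1115, -0.7407)
step 2: ξ=(vx,vy,ωz)=(-0.5875, -0.0875, -0.7870), dt=0.8 → body Δ=(-0.4609, 0.0777, -0.6296) → world pose (-0.0347, 0.4798, -1.3704)
step 3: ξ=(vx,vy,ωz)=(-0.0500, 0.5750, -0.2778), dt=1.0 → body Δ=(0.0300, 0.5745, -0.2778) → world pose (0.5343, 0.5648, -1.6481)
step 4: ξ=(vx,vy,ωz)=(-0.3000, 0.0750, -0.0926), dt=1.2 → body Δ=(-0.3543, 0.1098, -0.1111) → world pose (0.6711, 0.9095, -1.7593)
step 5: ξ=(vx,vy,ωz)=(0.1000, 0.1250, 0.6481), dt=0.5 → body Δ=(0.0391, 0.0694, 0.3241) → world pose (0.7320, 0.8581, -1.4352)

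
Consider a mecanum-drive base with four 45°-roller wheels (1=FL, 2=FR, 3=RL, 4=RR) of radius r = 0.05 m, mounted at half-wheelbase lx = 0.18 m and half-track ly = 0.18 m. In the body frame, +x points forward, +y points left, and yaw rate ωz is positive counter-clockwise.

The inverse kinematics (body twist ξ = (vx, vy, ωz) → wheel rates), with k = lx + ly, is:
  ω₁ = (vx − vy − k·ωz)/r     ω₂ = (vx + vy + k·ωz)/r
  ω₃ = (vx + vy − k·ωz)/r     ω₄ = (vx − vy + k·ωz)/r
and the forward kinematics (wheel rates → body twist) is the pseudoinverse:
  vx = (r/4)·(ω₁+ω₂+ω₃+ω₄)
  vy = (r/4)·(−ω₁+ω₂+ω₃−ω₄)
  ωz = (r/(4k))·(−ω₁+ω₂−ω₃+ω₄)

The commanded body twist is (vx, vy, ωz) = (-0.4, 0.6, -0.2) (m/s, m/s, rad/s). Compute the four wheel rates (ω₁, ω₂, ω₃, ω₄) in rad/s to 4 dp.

(-18.5600, 2.5600, 5.4400, -21.4400)

k = lx + ly = 0.18 + 0.18 = 0.3600;  k·ωz = 0.3600·-0.2 = -0.0720
ω₁ (FL) = (vx − vy − k·ωz)/r = -0.9280/0.05 = -18.5600
ω₂ (FR) = (vx + vy + k·ωz)/r = 0.1280/0.05 = 2.5600
ω₃ (RL) = (vx + vy − k·ωz)/r = 0.2720/0.05 = 5.4400
ω₄ (RR) = (vx − vy + k·ωz)/r = -1.0720/0.05 = -21.4400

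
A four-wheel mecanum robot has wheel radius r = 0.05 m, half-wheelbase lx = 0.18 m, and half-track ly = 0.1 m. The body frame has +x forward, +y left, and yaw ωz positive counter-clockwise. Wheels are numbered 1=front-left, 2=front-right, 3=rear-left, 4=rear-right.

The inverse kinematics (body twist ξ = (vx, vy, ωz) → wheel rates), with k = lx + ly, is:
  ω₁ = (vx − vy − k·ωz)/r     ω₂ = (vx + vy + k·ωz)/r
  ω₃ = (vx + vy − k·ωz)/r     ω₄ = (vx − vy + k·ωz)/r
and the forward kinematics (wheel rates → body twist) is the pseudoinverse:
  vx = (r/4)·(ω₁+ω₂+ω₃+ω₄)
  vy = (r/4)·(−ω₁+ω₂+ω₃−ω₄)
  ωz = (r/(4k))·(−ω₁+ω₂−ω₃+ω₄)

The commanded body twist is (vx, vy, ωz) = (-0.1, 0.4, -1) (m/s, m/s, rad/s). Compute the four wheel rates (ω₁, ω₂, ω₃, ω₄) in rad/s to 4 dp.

(-4.4000, 0.4000, 11.6000, -15.6000)

k = lx + ly = 0.18 + 0.1 = 0.2800;  k·ωz = 0.2800·-1 = -0.2800
ω₁ (FL) = (vx − vy − k·ωz)/r = -0.2200/0.05 = -4.4000
ω₂ (FR) = (vx + vy + k·ωz)/r = 0.0200/0.05 = 0.4000
ω₃ (RL) = (vx + vy − k·ωz)/r = 0.5800/0.05 = 11.6000
ω₄ (RR) = (vx − vy + k·ωz)/r = -0.7800/0.05 = -15.6000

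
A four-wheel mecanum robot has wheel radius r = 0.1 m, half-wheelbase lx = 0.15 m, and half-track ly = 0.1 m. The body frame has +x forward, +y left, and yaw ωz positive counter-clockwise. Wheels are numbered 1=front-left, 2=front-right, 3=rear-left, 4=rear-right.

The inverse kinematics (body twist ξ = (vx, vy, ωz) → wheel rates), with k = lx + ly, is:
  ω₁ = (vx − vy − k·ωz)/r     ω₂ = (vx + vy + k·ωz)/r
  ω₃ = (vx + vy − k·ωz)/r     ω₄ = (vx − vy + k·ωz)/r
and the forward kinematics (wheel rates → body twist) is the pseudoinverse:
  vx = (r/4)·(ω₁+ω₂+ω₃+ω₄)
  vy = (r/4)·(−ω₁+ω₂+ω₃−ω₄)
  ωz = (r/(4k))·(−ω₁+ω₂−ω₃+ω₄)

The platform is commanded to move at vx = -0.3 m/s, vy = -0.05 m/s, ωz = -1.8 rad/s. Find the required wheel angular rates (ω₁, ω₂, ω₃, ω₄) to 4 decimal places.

(2.0000, -8.0000, 1.0000, -7.0000)

k = lx + ly = 0.15 + 0.1 = 0.2500;  k·ωz = 0.2500·-1.8 = -0.4500
ω₁ (FL) = (vx − vy − k·ωz)/r = 0.2000/0.1 = 2.0000
ω₂ (FR) = (vx + vy + k·ωz)/r = -0.8000/0.1 = -8.0000
ω₃ (RL) = (vx + vy − k·ωz)/r = 0.1000/0.1 = 1.0000
ω₄ (RR) = (vx − vy + k·ωz)/r = -0.7000/0.1 = -7.0000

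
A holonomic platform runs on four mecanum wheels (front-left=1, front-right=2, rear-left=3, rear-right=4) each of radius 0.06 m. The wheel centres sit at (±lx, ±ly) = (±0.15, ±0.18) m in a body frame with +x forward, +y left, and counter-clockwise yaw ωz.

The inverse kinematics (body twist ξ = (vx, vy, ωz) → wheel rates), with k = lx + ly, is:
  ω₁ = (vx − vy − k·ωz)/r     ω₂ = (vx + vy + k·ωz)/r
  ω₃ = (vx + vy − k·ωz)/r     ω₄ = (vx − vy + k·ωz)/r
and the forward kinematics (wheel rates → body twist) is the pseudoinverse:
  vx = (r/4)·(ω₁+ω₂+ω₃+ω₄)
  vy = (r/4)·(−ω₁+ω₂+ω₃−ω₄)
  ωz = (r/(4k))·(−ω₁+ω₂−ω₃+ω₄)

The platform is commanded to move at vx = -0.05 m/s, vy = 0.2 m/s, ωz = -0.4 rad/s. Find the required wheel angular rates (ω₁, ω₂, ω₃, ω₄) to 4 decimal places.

k = lx + ly = 0.15 + 0.18 = 0.3300;  k·ωz = 0.3300·-0.4 = -0.1320
ω₁ (FL) = (vx − vy − k·ωz)/r = -0.1180/0.06 = -1.9667
ω₂ (FR) = (vx + vy + k·ωz)/r = 0.0180/0.06 = 0.3000
ω₃ (RL) = (vx + vy − k·ωz)/r = 0.2820/0.06 = 4.7000
ω₄ (RR) = (vx − vy + k·ωz)/r = -0.3820/0.06 = -6.3667

(-1.9667, 0.3000, 4.7000, -6.3667)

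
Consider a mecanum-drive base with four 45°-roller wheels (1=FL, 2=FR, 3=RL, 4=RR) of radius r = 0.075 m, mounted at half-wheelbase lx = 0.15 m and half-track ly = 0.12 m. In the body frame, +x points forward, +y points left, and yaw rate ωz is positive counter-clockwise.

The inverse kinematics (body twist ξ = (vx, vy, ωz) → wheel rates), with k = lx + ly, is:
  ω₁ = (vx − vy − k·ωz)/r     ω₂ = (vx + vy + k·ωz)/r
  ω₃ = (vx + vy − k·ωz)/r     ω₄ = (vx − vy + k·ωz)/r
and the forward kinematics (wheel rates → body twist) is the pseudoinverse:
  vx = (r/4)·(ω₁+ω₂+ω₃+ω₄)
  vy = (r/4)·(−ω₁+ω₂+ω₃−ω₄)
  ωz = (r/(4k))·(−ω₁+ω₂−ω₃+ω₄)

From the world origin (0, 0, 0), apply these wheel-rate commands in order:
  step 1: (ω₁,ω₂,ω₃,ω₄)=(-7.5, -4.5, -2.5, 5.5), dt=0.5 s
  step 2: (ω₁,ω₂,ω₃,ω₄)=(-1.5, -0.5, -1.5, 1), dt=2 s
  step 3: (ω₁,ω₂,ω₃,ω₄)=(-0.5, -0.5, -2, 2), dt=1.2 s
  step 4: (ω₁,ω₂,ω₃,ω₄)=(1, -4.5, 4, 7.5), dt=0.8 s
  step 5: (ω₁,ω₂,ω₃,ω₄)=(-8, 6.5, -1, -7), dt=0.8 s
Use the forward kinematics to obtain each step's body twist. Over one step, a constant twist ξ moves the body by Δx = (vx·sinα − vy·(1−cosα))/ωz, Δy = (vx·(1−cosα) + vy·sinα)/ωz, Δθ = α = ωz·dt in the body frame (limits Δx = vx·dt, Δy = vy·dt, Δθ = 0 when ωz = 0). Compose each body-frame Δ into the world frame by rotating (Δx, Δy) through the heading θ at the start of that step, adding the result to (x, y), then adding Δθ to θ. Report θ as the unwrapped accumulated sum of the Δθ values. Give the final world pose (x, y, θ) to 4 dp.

(-0.2080, -0.2358, 1.5625)

step 1: ξ=(vx,vy,ωz)=(-0.1688, -0.0937, 0.7639), dt=0.5 → body Δ=(-0.0735, -0.0617, 0.3819) → world pose (-0.0735, -0.0617, 0.3819)
step 2: ξ=(vx,vy,ωz)=(-0.0469, -0.0281, 0.2431), dt=2.0 → body Δ=(-0.0767, -0.0764, 0.4861) → world pose (-0.1162, -0.1611, 0.8681)
step 3: ξ=(vx,vy,ωz)=(-0.0187, -0.0750, 0.2778), dt=1.2 → body Δ=(-0.0072, -0.0921, 0.3333) → world pose (-0.0506, -0.2262, 1.2014)
step 4: ξ=(vx,vy,ωz)=(0.1500, -0.1687, -0.1389), dt=0.8 → body Δ=(0.1123, -0.1414, -0.1111) → world pose (0.1218, -0.1725, 1.0903)
step 5: ξ=(vx,vy,ωz)=(-0.1781, 0.3844, 0.5903), dt=0.8 → body Δ=(-0.2085, 0.2632, 0.4722) → world pose (-0.2080, -0.2358, 1.5625)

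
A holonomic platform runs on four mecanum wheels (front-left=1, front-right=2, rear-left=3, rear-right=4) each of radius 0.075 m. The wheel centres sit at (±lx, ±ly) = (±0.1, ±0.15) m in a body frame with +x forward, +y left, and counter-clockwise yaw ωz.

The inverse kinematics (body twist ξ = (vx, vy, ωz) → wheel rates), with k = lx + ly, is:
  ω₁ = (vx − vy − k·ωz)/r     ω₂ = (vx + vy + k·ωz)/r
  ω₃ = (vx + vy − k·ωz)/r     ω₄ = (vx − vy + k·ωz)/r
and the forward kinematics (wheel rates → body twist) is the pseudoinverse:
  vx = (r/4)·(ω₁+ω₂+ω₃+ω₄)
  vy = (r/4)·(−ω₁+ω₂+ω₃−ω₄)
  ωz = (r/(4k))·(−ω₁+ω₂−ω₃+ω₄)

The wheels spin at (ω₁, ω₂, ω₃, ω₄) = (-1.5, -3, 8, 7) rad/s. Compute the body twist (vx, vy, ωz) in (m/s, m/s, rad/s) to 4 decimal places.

k = lx + ly = 0.1 + 0.15 = 0.2500
ω₁+ω₂+ω₃+ω₄ = 10.5000  →  vx = (0.075/4)·10.5000 = 0.1969
−ω₁+ω₂+ω₃−ω₄ = -0.5000  →  vy = (0.075/4)·-0.5000 = -0.0094
−ω₁+ω₂−ω₃+ω₄ = -2.5000  →  ωz = (0.075/1.0000)·-2.5000 = -0.1875

(0.1969, -0.0094, -0.1875)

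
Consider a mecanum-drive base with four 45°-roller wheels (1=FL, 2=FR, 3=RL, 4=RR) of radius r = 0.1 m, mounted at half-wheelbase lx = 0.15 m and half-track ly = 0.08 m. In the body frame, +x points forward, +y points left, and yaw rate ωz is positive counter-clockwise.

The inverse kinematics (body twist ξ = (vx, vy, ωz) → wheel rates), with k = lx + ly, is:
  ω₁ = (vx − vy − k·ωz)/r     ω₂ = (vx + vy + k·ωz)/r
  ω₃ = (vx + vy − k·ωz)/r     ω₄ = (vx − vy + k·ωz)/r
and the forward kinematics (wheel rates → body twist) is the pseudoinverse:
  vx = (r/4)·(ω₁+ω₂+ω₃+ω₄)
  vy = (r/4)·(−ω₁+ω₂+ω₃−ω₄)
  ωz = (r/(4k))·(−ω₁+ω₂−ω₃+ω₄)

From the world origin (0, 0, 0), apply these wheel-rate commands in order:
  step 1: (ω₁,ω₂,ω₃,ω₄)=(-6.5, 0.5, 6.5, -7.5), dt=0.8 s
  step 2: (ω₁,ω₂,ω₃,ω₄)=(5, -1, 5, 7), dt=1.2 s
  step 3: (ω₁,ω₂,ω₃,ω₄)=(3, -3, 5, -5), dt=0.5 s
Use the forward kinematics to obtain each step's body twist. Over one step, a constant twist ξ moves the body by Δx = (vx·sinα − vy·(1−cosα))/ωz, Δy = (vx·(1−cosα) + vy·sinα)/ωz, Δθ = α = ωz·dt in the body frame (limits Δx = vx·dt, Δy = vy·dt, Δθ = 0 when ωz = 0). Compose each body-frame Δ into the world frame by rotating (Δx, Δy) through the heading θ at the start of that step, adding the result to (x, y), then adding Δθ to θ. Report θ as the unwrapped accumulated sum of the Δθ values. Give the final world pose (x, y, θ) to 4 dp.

(0.1657, -0.0796, -2.0000)

step 1: ξ=(vx,vy,ωz)=(-0.1750, 0.5250, -0.7609), dt=0.8 → body Δ=(-0.0076, 0.4358, -0.6087) → world pose (-0.0076, 0.4358, -0.6087)
step 2: ξ=(vx,vy,ωz)=(0.4000, -0.2000, -0.4348), dt=1.2 → body Δ=(0.3973, -0.3517, -0.5217) → world pose (0.1173, -0.0798, -1.1304)
step 3: ξ=(vx,vy,ωz)=(0.0000, 0.1000, -1.7391), dt=0.5 → body Δ=(0.0204, 0.0439, -0.8696) → world pose (0.1657, -0.0796, -2.0000)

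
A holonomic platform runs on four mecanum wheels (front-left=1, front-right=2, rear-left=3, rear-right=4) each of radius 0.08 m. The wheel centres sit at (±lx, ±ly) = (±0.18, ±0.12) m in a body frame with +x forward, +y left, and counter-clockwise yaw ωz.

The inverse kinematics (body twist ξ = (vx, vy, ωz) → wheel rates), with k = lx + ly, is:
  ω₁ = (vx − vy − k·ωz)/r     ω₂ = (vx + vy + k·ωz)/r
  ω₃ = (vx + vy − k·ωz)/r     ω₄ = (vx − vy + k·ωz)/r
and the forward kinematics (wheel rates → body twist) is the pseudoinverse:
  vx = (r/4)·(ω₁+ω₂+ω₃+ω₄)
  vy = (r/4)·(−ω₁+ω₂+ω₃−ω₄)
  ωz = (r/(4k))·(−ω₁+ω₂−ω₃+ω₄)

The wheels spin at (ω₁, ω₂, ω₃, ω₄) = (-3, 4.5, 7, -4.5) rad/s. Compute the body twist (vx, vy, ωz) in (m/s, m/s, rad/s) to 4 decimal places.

(0.0800, 0.3800, -0.2667)

k = lx + ly = 0.18 + 0.12 = 0.3000
ω₁+ω₂+ω₃+ω₄ = 4.0000  →  vx = (0.08/4)·4.0000 = 0.0800
−ω₁+ω₂+ω₃−ω₄ = 19.0000  →  vy = (0.08/4)·19.0000 = 0.3800
−ω₁+ω₂−ω₃+ω₄ = -4.0000  →  ωz = (0.08/1.2000)·-4.0000 = -0.2667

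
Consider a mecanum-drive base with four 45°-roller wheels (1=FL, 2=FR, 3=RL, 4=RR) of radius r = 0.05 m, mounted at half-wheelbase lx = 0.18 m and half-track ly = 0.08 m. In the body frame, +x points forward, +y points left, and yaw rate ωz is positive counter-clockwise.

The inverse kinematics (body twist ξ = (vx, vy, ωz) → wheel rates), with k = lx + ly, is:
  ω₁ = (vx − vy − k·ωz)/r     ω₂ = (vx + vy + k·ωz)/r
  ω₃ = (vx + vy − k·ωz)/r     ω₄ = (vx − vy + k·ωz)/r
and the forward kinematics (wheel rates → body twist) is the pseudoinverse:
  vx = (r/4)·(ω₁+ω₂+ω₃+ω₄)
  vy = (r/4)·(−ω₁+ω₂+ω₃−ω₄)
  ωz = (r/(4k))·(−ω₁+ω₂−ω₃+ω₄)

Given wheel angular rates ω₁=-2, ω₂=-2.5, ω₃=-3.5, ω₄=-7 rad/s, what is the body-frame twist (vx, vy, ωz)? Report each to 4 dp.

(-0.1875, 0.0375, -0.1923)

k = lx + ly = 0.18 + 0.08 = 0.2600
ω₁+ω₂+ω₃+ω₄ = -15.0000  →  vx = (0.05/4)·-15.0000 = -0.1875
−ω₁+ω₂+ω₃−ω₄ = 3.0000  →  vy = (0.05/4)·3.0000 = 0.0375
−ω₁+ω₂−ω₃+ω₄ = -4.0000  →  ωz = (0.05/1.0400)·-4.0000 = -0.1923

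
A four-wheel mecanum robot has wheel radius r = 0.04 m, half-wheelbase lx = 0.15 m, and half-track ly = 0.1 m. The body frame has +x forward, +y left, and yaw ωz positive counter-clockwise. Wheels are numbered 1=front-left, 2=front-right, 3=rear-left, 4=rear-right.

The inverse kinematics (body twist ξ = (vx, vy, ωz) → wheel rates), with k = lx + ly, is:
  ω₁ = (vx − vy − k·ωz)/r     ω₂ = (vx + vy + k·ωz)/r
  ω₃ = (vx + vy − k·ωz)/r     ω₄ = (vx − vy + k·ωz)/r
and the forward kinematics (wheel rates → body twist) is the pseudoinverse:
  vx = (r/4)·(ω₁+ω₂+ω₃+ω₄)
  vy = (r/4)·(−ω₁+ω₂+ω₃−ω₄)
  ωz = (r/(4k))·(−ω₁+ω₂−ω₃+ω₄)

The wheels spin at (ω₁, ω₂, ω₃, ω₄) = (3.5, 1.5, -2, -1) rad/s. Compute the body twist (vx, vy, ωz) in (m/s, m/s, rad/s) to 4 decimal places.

(0.0200, -0.0300, -0.0400)

k = lx + ly = 0.15 + 0.1 = 0.2500
ω₁+ω₂+ω₃+ω₄ = 2.0000  →  vx = (0.04/4)·2.0000 = 0.0200
−ω₁+ω₂+ω₃−ω₄ = -3.0000  →  vy = (0.04/4)·-3.0000 = -0.0300
−ω₁+ω₂−ω₃+ω₄ = -1.0000  →  ωz = (0.04/1.0000)·-1.0000 = -0.0400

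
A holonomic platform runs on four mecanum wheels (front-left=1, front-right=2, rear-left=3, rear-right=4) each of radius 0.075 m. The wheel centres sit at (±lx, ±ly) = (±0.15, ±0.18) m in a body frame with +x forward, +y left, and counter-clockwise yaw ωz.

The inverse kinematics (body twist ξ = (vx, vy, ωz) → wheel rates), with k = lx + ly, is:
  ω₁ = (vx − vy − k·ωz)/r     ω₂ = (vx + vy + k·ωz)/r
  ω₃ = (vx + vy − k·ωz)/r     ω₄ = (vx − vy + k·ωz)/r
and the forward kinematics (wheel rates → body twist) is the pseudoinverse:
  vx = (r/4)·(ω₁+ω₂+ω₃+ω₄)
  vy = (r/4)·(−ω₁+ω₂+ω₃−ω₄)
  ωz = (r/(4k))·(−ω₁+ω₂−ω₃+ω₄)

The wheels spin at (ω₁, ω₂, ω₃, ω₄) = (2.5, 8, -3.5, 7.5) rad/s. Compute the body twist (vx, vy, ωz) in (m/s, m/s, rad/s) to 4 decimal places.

k = lx + ly = 0.15 + 0.18 = 0.3300
ω₁+ω₂+ω₃+ω₄ = 14.5000  →  vx = (0.075/4)·14.5000 = 0.2719
−ω₁+ω₂+ω₃−ω₄ = -5.5000  →  vy = (0.075/4)·-5.5000 = -0.1031
−ω₁+ω₂−ω₃+ω₄ = 16.5000  →  ωz = (0.075/1.3200)·16.5000 = 0.9375

(0.2719, -0.1031, 0.9375)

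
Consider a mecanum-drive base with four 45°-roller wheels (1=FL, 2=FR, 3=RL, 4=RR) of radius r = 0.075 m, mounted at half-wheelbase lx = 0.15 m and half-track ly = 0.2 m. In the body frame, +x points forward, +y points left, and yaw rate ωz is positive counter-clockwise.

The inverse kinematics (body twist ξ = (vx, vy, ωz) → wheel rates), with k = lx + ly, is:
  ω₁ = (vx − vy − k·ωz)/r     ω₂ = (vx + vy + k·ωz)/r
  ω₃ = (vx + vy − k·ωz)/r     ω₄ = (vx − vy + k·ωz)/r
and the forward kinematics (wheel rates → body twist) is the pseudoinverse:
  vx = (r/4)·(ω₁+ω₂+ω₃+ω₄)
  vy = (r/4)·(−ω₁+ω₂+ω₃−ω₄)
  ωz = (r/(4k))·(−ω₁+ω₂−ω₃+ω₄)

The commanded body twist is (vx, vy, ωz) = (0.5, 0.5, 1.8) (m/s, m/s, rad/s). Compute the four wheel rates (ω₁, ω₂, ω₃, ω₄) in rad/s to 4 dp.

k = lx + ly = 0.15 + 0.2 = 0.3500;  k·ωz = 0.3500·1.8 = 0.6300
ω₁ (FL) = (vx − vy − k·ωz)/r = -0.6300/0.075 = -8.4000
ω₂ (FR) = (vx + vy + k·ωz)/r = 1.6300/0.075 = 21.7333
ω₃ (RL) = (vx + vy − k·ωz)/r = 0.3700/0.075 = 4.9333
ω₄ (RR) = (vx − vy + k·ωz)/r = 0.6300/0.075 = 8.4000

(-8.4000, 21.7333, 4.9333, 8.4000)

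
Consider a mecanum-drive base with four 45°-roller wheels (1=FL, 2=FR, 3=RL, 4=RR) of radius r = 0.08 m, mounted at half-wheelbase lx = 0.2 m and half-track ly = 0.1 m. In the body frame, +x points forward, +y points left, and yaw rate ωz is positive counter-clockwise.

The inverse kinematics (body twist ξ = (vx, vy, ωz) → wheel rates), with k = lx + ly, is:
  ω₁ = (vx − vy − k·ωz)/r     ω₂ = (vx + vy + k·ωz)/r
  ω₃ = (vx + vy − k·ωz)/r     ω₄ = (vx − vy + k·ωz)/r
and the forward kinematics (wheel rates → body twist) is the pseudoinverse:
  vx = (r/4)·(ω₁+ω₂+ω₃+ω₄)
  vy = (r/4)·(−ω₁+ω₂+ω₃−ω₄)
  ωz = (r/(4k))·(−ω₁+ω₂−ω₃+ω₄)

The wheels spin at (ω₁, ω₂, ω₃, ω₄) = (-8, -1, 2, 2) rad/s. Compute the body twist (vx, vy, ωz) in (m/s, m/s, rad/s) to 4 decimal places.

k = lx + ly = 0.2 + 0.1 = 0.3000
ω₁+ω₂+ω₃+ω₄ = -5.0000  →  vx = (0.08/4)·-5.0000 = -0.1000
−ω₁+ω₂+ω₃−ω₄ = 7.0000  →  vy = (0.08/4)·7.0000 = 0.1400
−ω₁+ω₂−ω₃+ω₄ = 7.0000  →  ωz = (0.08/1.2000)·7.0000 = 0.4667

(-0.1000, 0.1400, 0.4667)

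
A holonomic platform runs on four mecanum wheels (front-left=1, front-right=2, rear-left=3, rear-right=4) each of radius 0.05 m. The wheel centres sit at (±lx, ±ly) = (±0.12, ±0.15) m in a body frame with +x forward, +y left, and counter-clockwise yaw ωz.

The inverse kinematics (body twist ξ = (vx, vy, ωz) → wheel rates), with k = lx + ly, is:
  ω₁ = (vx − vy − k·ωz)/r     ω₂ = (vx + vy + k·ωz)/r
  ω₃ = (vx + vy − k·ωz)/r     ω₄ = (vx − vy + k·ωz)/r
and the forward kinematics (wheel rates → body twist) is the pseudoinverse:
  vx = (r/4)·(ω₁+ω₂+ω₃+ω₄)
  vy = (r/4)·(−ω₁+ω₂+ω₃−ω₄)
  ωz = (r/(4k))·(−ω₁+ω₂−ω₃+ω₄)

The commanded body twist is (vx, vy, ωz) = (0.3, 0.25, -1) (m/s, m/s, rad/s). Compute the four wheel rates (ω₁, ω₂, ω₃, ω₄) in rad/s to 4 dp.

(6.4000, 5.6000, 16.4000, -4.4000)

k = lx + ly = 0.12 + 0.15 = 0.2700;  k·ωz = 0.2700·-1 = -0.2700
ω₁ (FL) = (vx − vy − k·ωz)/r = 0.3200/0.05 = 6.4000
ω₂ (FR) = (vx + vy + k·ωz)/r = 0.2800/0.05 = 5.6000
ω₃ (RL) = (vx + vy − k·ωz)/r = 0.8200/0.05 = 16.4000
ω₄ (RR) = (vx − vy + k·ωz)/r = -0.2200/0.05 = -4.4000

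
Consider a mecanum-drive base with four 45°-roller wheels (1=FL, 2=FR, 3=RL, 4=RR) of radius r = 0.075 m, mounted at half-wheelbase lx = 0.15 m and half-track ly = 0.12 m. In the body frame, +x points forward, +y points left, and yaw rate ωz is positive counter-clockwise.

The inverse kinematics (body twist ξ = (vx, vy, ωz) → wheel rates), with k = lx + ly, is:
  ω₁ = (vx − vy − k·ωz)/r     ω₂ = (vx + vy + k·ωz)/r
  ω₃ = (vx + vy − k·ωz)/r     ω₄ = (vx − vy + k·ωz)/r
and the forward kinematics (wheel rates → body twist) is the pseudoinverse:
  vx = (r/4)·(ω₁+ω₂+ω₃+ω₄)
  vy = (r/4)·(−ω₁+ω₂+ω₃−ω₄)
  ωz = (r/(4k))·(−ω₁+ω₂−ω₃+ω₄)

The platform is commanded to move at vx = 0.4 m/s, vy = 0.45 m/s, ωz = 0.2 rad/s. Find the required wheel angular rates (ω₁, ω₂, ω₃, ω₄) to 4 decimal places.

k = lx + ly = 0.15 + 0.12 = 0.2700;  k·ωz = 0.2700·0.2 = 0.0540
ω₁ (FL) = (vx − vy − k·ωz)/r = -0.1040/0.075 = -1.3867
ω₂ (FR) = (vx + vy + k·ωz)/r = 0.9040/0.075 = 12.0533
ω₃ (RL) = (vx + vy − k·ωz)/r = 0.7960/0.075 = 10.6133
ω₄ (RR) = (vx − vy + k·ωz)/r = 0.0040/0.075 = 0.0533

(-1.3867, 12.0533, 10.6133, 0.0533)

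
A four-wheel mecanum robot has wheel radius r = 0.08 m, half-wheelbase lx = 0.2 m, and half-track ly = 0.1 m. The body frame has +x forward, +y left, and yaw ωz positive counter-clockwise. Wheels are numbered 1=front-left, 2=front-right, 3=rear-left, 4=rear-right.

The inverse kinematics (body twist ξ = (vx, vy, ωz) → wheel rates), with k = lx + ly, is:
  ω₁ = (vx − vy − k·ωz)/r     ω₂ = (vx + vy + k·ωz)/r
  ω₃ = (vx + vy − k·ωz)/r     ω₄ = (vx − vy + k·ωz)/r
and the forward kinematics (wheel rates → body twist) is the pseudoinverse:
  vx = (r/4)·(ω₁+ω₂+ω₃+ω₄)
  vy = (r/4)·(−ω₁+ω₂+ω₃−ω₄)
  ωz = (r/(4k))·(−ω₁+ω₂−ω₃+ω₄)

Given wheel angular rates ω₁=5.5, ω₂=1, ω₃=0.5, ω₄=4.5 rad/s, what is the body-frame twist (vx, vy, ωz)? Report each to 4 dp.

k = lx + ly = 0.2 + 0.1 = 0.3000
ω₁+ω₂+ω₃+ω₄ = 11.5000  →  vx = (0.08/4)·11.5000 = 0.2300
−ω₁+ω₂+ω₃−ω₄ = -8.5000  →  vy = (0.08/4)·-8.5000 = -0.1700
−ω₁+ω₂−ω₃+ω₄ = -0.5000  →  ωz = (0.08/1.2000)·-0.5000 = -0.0333

(0.2300, -0.1700, -0.0333)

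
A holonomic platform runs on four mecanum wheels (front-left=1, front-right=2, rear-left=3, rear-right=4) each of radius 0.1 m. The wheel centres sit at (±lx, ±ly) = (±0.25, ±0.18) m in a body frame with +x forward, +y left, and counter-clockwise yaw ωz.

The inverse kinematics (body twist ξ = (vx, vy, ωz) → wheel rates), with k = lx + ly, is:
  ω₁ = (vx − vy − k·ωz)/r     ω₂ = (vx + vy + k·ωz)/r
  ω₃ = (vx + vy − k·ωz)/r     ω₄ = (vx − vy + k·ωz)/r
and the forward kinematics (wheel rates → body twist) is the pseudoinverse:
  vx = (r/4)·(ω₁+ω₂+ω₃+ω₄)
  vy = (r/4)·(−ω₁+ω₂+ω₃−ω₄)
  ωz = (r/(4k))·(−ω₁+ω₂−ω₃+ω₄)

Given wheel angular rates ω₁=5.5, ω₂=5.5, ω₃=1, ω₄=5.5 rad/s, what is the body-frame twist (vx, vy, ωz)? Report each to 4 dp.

(0.4375, -0.1125, 0.2616)

k = lx + ly = 0.25 + 0.18 = 0.4300
ω₁+ω₂+ω₃+ω₄ = 17.5000  →  vx = (0.1/4)·17.5000 = 0.4375
−ω₁+ω₂+ω₃−ω₄ = -4.5000  →  vy = (0.1/4)·-4.5000 = -0.1125
−ω₁+ω₂−ω₃+ω₄ = 4.5000  →  ωz = (0.1/1.7200)·4.5000 = 0.2616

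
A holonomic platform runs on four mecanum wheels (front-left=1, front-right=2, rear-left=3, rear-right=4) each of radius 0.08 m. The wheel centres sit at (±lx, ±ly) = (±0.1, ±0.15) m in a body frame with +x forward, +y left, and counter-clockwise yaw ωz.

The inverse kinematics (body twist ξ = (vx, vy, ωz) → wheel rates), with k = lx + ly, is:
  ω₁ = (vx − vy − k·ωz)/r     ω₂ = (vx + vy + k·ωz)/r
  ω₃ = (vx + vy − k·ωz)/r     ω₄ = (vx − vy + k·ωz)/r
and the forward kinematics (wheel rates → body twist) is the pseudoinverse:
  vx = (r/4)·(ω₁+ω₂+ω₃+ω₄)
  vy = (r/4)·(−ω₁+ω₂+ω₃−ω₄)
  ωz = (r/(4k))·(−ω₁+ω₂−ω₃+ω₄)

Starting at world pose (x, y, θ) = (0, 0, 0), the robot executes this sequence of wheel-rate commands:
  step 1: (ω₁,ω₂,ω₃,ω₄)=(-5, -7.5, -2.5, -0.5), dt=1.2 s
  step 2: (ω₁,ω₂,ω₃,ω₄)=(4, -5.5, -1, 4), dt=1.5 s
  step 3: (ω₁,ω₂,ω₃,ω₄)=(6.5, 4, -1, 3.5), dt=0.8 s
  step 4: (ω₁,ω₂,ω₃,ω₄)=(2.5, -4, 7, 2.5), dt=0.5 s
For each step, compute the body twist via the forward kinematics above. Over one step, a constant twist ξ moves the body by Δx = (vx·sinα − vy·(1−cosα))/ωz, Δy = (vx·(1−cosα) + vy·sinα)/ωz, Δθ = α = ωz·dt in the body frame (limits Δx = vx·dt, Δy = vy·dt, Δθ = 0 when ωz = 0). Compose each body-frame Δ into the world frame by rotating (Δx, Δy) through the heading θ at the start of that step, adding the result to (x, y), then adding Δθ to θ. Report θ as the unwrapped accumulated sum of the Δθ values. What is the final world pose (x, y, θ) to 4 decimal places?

step 1: ξ=(vx,vy,ωz)=(-0.3100, -0.0900, -0.0400), dt=1.2 → body Δ=(-0.3744, -0.0990, -0.0480) → world pose (-0.3744, -0.0990, -0.0480)
step 2: ξ=(vx,vy,ωz)=(0.0300, -0.2900, -0.3600), dt=1.5 → body Δ=(-0.0718, -0.4260, -0.5400) → world pose (-0.4666, -0.5211, -0.5880)
step 3: ξ=(vx,vy,ωz)=(0.2600, -0.1400, 0.1600), dt=0.8 → body Δ=(0.2146, -0.0984, 0.1280) → world pose (-0.3426, -0.7220, -0.4600)
step 4: ξ=(vx,vy,ωz)=(0.1600, -0.0400, -0.8800), dt=0.5 → body Δ=(0.0731, -0.0367, -0.4400) → world pose (-0.2934, -0.7874, -0.9000)

(-0.2934, -0.7874, -0.9000)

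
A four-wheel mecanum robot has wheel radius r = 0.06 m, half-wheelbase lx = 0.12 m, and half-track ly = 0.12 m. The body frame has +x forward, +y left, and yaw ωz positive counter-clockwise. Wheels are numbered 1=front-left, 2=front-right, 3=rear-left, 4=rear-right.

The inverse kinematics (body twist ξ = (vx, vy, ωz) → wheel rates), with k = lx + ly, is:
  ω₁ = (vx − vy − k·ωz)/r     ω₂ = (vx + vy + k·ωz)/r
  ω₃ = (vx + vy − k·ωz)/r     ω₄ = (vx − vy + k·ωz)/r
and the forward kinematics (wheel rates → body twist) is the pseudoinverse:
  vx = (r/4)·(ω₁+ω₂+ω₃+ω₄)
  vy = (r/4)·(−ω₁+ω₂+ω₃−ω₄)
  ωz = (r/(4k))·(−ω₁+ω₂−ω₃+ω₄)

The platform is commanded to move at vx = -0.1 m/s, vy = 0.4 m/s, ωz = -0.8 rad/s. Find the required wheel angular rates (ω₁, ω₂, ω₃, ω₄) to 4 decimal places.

k = lx + ly = 0.12 + 0.12 = 0.2400;  k·ωz = 0.2400·-0.8 = -0.1920
ω₁ (FL) = (vx − vy − k·ωz)/r = -0.3080/0.06 = -5.1333
ω₂ (FR) = (vx + vy + k·ωz)/r = 0.1080/0.06 = 1.8000
ω₃ (RL) = (vx + vy − k·ωz)/r = 0.4920/0.06 = 8.2000
ω₄ (RR) = (vx − vy + k·ωz)/r = -0.6920/0.06 = -11.5333

(-5.1333, 1.8000, 8.2000, -11.5333)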